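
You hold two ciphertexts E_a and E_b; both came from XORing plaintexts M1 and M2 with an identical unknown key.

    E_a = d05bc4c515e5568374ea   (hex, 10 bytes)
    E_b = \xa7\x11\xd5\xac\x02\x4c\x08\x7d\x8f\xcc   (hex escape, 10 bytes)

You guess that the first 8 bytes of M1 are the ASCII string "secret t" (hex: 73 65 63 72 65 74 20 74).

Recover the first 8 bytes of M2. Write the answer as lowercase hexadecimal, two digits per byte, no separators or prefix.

042f721b72dd7e8a

First, E_a ⊕ E_b = (M1 ⊕ K) ⊕ (M2 ⊕ K) = M1 ⊕ M2, so the key drops out. Then M2 = (M1 ⊕ M2) ⊕ M1 over the first 8 bytes.
byte 0: (d0 xor a7) xor 73 = 77 xor 73 = 04
byte 1: (5b xor 11) xor 65 = 4a xor 65 = 2f
byte 2: (c4 xor d5) xor 63 = 11 xor 63 = 72
byte 3: (c5 xor ac) xor 72 = 69 xor 72 = 1b
byte 4: (15 xor 02) xor 65 = 17 xor 65 = 72
byte 5: (e5 xor 4c) xor 74 = a9 xor 74 = dd
byte 6: (56 xor 08) xor 20 = 5e xor 20 = 7e
byte 7: (83 xor 7d) xor 74 = fe xor 74 = 8a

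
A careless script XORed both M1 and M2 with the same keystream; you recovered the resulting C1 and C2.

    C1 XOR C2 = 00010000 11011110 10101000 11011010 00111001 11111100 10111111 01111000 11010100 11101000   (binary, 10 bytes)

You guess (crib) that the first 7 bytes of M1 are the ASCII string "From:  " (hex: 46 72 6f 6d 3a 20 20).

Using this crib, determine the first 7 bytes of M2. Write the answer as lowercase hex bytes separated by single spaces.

Since C1 ⊕ C2 = M1 ⊕ M2, XORing with the guessed M1 bytes yields the corresponding M2 bytes: M2 = (C1 ⊕ C2) ⊕ M1.
10 ^ 46 = 56
de ^ 72 = ac
a8 ^ 6f = c7
da ^ 6d = b7
39 ^ 3a = 03
fc ^ 20 = dc
bf ^ 20 = 9f

56 ac c7 b7 03 dc 9f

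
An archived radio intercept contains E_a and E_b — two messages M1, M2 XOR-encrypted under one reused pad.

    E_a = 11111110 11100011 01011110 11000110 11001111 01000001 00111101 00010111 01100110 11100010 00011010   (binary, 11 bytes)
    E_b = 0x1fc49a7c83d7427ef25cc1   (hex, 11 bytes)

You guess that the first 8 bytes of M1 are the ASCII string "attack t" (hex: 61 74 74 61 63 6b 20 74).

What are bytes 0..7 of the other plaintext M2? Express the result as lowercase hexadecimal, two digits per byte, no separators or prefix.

8053b0db2ffd5f1d

First, E_a ⊕ E_b = (M1 ⊕ K) ⊕ (M2 ⊕ K) = M1 ⊕ M2, so the key drops out. Then M2 = (M1 ⊕ M2) ⊕ M1 over the first 8 bytes.
byte 0: (fe XOR 1f) XOR 61 = e1 XOR 61 = 80
byte 1: (e3 XOR c4) XOR 74 = 27 XOR 74 = 53
byte 2: (5e XOR 9a) XOR 74 = c4 XOR 74 = b0
byte 3: (c6 XOR 7c) XOR 61 = ba XOR 61 = db
byte 4: (cf XOR 83) XOR 63 = 4c XOR 63 = 2f
byte 5: (41 XOR d7) XOR 6b = 96 XOR 6b = fd
byte 6: (3d XOR 42) XOR 20 = 7f XOR 20 = 5f
byte 7: (17 XOR 7e) XOR 74 = 69 XOR 74 = 1d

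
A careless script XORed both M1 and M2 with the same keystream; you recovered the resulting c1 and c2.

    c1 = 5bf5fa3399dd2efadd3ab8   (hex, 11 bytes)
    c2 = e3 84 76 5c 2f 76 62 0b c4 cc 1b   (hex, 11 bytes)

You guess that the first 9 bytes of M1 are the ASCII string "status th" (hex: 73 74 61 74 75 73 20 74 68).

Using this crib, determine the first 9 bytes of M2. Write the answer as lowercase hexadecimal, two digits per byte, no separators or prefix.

cb05ed1bc3d86c8571

First, c1 ⊕ c2 = (M1 ⊕ K) ⊕ (M2 ⊕ K) = M1 ⊕ M2, so the key drops out. Then M2 = (M1 ⊕ M2) ⊕ M1 over the first 9 bytes.
byte 0: (5b ⊕ e3) ⊕ 73 = b8 ⊕ 73 = cb
byte 1: (f5 ⊕ 84) ⊕ 74 = 71 ⊕ 74 = 05
byte 2: (fa ⊕ 76) ⊕ 61 = 8c ⊕ 61 = ed
byte 3: (33 ⊕ 5c) ⊕ 74 = 6f ⊕ 74 = 1b
byte 4: (99 ⊕ 2f) ⊕ 75 = b6 ⊕ 75 = c3
byte 5: (dd ⊕ 76) ⊕ 73 = ab ⊕ 73 = d8
byte 6: (2e ⊕ 62) ⊕ 20 = 4c ⊕ 20 = 6c
byte 7: (fa ⊕ 0b) ⊕ 74 = f1 ⊕ 74 = 85
byte 8: (dd ⊕ c4) ⊕ 68 = 19 ⊕ 68 = 71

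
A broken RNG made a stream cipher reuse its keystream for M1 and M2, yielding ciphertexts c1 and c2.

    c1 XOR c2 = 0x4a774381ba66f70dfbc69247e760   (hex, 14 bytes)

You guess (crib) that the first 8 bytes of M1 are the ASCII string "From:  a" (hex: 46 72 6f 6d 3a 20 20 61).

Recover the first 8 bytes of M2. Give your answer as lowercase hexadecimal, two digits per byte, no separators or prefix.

0c052cec8046d76c

Since c1 ⊕ c2 = M1 ⊕ M2, XORing with the guessed M1 bytes yields the corresponding M2 bytes: M2 = (c1 ⊕ c2) ⊕ M1.
byte 0: 4a XOR 46 = 0c
byte 1: 77 XOR 72 = 05
byte 2: 43 XOR 6f = 2c
byte 3: 81 XOR 6d = ec
byte 4: ba XOR 3a = 80
byte 5: 66 XOR 20 = 46
byte 6: f7 XOR 20 = d7
byte 7: 0d XOR 61 = 6c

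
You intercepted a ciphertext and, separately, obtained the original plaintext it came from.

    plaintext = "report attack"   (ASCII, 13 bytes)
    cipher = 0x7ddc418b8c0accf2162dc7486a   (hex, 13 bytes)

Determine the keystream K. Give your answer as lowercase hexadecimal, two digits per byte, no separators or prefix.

Since cipher = plaintext ⊕ K, XORing both sides with plaintext gives K = plaintext ⊕ cipher.
114 ^ 125 =  15
101 ^ 220 = 185
112 ^  65 =  49
111 ^ 139 = 228
114 ^ 140 = 254
116 ^  10 = 126
 32 ^ 204 = 236
 97 ^ 242 = 147
116 ^  22 =  98
116 ^  45 =  89
 97 ^ 199 = 166
 99 ^  72 =  43
107 ^ 106 =   1

0fb931e4fe7eec936259a62b01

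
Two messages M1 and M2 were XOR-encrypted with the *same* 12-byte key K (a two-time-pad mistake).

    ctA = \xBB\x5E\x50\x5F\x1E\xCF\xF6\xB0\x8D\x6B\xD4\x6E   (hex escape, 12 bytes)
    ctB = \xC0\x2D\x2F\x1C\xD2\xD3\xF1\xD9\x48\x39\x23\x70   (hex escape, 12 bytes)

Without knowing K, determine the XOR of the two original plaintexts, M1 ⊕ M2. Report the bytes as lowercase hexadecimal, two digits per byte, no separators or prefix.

7b737f43cc1c0769c552f71e

ctA ⊕ ctB = (M1 ⊕ K) ⊕ (M2 ⊕ K) = M1 ⊕ M2 — the shared key cancels under XOR.
bb XOR c0 = 7b
5e XOR 2d = 73
50 XOR 2f = 7f
5f XOR 1c = 43
1e XOR d2 = cc
cf XOR d3 = 1c
f6 XOR f1 = 07
b0 XOR d9 = 69
8d XOR 48 = c5
6b XOR 39 = 52
d4 XOR 23 = f7
6e XOR 70 = 1e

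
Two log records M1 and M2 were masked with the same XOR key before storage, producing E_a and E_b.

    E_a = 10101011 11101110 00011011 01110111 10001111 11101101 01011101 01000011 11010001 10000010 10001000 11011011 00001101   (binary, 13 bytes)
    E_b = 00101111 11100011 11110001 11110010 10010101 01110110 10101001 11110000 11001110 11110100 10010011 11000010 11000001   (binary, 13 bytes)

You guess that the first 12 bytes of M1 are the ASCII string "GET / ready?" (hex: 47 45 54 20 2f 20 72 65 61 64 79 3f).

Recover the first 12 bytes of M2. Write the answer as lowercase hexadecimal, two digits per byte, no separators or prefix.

First, E_a ⊕ E_b = (M1 ⊕ K) ⊕ (M2 ⊕ K) = M1 ⊕ M2, so the key drops out. Then M2 = (M1 ⊕ M2) ⊕ M1 over the first 12 bytes.
byte 0: (ab ^ 2f) ^ 47 = 84 ^ 47 = c3
byte 1: (ee ^ e3) ^ 45 = 0d ^ 45 = 48
byte 2: (1b ^ f1) ^ 54 = ea ^ 54 = be
byte 3: (77 ^ f2) ^ 20 = 85 ^ 20 = a5
byte 4: (8f ^ 95) ^ 2f = 1a ^ 2f = 35
byte 5: (ed ^ 76) ^ 20 = 9b ^ 20 = bb
byte 6: (5d ^ a9) ^ 72 = f4 ^ 72 = 86
byte 7: (43 ^ f0) ^ 65 = b3 ^ 65 = d6
byte 8: (d1 ^ ce) ^ 61 = 1f ^ 61 = 7e
byte 9: (82 ^ f4) ^ 64 = 76 ^ 64 = 12
byte 10: (88 ^ 93) ^ 79 = 1b ^ 79 = 62
byte 11: (db ^ c2) ^ 3f = 19 ^ 3f = 26

c348bea535bb86d67e126226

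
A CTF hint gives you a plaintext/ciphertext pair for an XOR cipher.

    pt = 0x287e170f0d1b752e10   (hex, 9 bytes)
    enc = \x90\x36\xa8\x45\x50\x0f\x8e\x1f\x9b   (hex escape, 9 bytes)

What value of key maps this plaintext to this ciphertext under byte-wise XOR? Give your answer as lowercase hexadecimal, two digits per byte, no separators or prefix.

Since enc = pt ⊕ key, XORing both sides with pt gives key = pt ⊕ enc.
00101000 ^ 10010000 = 10111000
01111110 ^ 00110110 = 01001000
00010111 ^ 10101000 = 10111111
00001111 ^ 01000101 = 01001010
00001101 ^ 01010000 = 01011101
00011011 ^ 00001111 = 00010100
01110101 ^ 10001110 = 11111011
00101110 ^ 00011111 = 00110001
00010000 ^ 10011011 = 10001011

b848bf4a5d14fb318b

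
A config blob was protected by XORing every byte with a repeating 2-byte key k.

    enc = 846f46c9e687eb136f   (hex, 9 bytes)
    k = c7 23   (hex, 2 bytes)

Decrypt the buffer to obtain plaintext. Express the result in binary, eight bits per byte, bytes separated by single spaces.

The 2-byte key repeats, so the effective keystream is c7 23 c7 23 c7 23 c7 23 c7.
byte 0: 84 xor c7 = 43
byte 1: 6f xor 23 = 4c
byte 2: 46 xor c7 = 81
byte 3: c9 xor 23 = ea
byte 4: e6 xor c7 = 21
byte 5: 87 xor 23 = a4
byte 6: eb xor c7 = 2c
byte 7: 13 xor 23 = 30
byte 8: 6f xor c7 = a8

01000011 01001100 10000001 11101010 00100001 10100100 00101100 00110000 10101000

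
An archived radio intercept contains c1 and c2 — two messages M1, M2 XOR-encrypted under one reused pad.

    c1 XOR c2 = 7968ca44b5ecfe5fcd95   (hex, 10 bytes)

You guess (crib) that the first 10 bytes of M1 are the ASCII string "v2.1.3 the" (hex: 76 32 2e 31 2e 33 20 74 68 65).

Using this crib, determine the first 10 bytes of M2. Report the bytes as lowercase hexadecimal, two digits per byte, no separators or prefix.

Since c1 ⊕ c2 = M1 ⊕ M2, XORing with the guessed M1 bytes yields the corresponding M2 bytes: M2 = (c1 ⊕ c2) ⊕ M1.
79 xor 76 = 0f
68 xor 32 = 5a
ca xor 2e = e4
44 xor 31 = 75
b5 xor 2e = 9b
ec xor 33 = df
fe xor 20 = de
5f xor 74 = 2b
cd xor 68 = a5
95 xor 65 = f0

0f5ae4759bdfde2ba5f0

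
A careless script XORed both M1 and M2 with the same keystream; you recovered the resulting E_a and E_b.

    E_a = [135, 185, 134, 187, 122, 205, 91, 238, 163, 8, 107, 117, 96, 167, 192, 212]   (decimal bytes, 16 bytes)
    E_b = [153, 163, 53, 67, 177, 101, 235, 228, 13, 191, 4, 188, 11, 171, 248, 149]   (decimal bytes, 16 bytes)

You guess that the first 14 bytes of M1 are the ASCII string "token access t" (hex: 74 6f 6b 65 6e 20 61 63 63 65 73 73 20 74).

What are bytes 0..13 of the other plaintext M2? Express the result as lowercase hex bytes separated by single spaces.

6a 75 d8 9d a5 88 d1 69 cd d2 1c ba 4b 78

First, E_a ⊕ E_b = (M1 ⊕ K) ⊕ (M2 ⊕ K) = M1 ⊕ M2, so the key drops out. Then M2 = (M1 ⊕ M2) ⊕ M1 over the first 14 bytes.
byte 0: (87 ^ 99) ^ 74 = 1e ^ 74 = 6a
byte 1: (b9 ^ a3) ^ 6f = 1a ^ 6f = 75
byte 2: (86 ^ 35) ^ 6b = b3 ^ 6b = d8
byte 3: (bb ^ 43) ^ 65 = f8 ^ 65 = 9d
byte 4: (7a ^ b1) ^ 6e = cb ^ 6e = a5
byte 5: (cd ^ 65) ^ 20 = a8 ^ 20 = 88
byte 6: (5b ^ eb) ^ 61 = b0 ^ 61 = d1
byte 7: (ee ^ e4) ^ 63 = 0a ^ 63 = 69
byte 8: (a3 ^ 0d) ^ 63 = ae ^ 63 = cd
byte 9: (08 ^ bf) ^ 65 = b7 ^ 65 = d2
byte 10: (6b ^ 04) ^ 73 = 6f ^ 73 = 1c
byte 11: (75 ^ bc) ^ 73 = c9 ^ 73 = ba
byte 12: (60 ^ 0b) ^ 20 = 6b ^ 20 = 4b
byte 13: (a7 ^ ab) ^ 74 = 0c ^ 74 = 78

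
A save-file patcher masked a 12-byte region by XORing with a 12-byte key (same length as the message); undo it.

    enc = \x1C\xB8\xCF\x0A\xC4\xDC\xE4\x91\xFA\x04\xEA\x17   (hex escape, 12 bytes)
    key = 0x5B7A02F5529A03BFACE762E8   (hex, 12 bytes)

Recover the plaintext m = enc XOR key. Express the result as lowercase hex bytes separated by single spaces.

byte 0: 1c ^ 5b = 47
byte 1: b8 ^ 7a = c2
byte 2: cf ^ 02 = cd
byte 3: 0a ^ f5 = ff
byte 4: c4 ^ 52 = 96
byte 5: dc ^ 9a = 46
byte 6: e4 ^ 03 = e7
byte 7: 91 ^ bf = 2e
byte 8: fa ^ ac = 56
byte 9: 04 ^ e7 = e3
byte 10: ea ^ 62 = 88
byte 11: 17 ^ e8 = ff

47 c2 cd ff 96 46 e7 2e 56 e3 88 ff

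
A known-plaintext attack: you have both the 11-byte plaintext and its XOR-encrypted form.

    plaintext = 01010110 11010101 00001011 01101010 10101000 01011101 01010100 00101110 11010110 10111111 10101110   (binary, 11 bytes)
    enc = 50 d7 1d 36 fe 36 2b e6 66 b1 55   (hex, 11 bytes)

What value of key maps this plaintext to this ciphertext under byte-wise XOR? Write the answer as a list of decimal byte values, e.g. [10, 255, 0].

Since enc = plaintext ⊕ key, XORing both sides with plaintext gives key = plaintext ⊕ enc.
56 ^ 50 = 06
d5 ^ d7 = 02
0b ^ 1d = 16
6a ^ 36 = 5c
a8 ^ fe = 56
5d ^ 36 = 6b
54 ^ 2b = 7f
2e ^ e6 = c8
d6 ^ 66 = b0
bf ^ b1 = 0e
ae ^ 55 = fb

[6, 2, 22, 92, 86, 107, 127, 200, 176, 14, 251]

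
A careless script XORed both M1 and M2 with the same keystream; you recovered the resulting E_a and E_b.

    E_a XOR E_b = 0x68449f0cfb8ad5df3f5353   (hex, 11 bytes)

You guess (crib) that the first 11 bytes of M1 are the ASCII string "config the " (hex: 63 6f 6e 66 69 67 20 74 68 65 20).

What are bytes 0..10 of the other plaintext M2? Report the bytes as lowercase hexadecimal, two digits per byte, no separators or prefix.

Since E_a ⊕ E_b = M1 ⊕ M2, XORing with the guessed M1 bytes yields the corresponding M2 bytes: M2 = (E_a ⊕ E_b) ⊕ M1.
byte 0: 104 XOR  99 =  11
byte 1:  68 XOR 111 =  43
byte 2: 159 XOR 110 = 241
byte 3:  12 XOR 102 = 106
byte 4: 251 XOR 105 = 146
byte 5: 138 XOR 103 = 237
byte 6: 213 XOR  32 = 245
byte 7: 223 XOR 116 = 171
byte 8:  63 XOR 104 =  87
byte 9:  83 XOR 101 =  54
byte 10:  83 XOR  32 = 115

0b2bf16a92edf5ab573673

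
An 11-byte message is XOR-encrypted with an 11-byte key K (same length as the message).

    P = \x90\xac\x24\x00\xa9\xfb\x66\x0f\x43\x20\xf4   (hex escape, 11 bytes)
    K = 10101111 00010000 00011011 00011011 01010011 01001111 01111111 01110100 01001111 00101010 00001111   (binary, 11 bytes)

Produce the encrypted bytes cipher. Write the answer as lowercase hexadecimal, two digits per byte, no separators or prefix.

3fbc3f1bfab4197b0c0afb

XOR is its own inverse, so applying the key byte-wise gives the result directly.
90 ⊕ af = 3f
ac ⊕ 10 = bc
24 ⊕ 1b = 3f
00 ⊕ 1b = 1b
a9 ⊕ 53 = fa
fb ⊕ 4f = b4
66 ⊕ 7f = 19
0f ⊕ 74 = 7b
43 ⊕ 4f = 0c
20 ⊕ 2a = 0a
f4 ⊕ 0f = fb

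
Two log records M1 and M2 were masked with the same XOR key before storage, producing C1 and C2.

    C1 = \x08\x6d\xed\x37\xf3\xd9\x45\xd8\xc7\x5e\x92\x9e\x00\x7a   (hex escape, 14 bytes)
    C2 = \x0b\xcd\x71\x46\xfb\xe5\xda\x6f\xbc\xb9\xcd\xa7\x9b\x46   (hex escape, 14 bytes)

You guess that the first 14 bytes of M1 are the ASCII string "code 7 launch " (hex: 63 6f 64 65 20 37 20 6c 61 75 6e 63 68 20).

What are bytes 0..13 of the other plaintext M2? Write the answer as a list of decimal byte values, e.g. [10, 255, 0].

[96, 207, 248, 20, 40, 11, 191, 219, 26, 146, 49, 90, 243, 28]

First, C1 ⊕ C2 = (M1 ⊕ K) ⊕ (M2 ⊕ K) = M1 ⊕ M2, so the key drops out. Then M2 = (M1 ⊕ M2) ⊕ M1 over the first 14 bytes.
byte 0: (08 XOR 0b) XOR 63 = 03 XOR 63 = 60
byte 1: (6d XOR cd) XOR 6f = a0 XOR 6f = cf
byte 2: (ed XOR 71) XOR 64 = 9c XOR 64 = f8
byte 3: (37 XOR 46) XOR 65 = 71 XOR 65 = 14
byte 4: (f3 XOR fb) XOR 20 = 08 XOR 20 = 28
byte 5: (d9 XOR e5) XOR 37 = 3c XOR 37 = 0b
byte 6: (45 XOR da) XOR 20 = 9f XOR 20 = bf
byte 7: (d8 XOR 6f) XOR 6c = b7 XOR 6c = db
byte 8: (c7 XOR bc) XOR 61 = 7b XOR 61 = 1a
byte 9: (5e XOR b9) XOR 75 = e7 XOR 75 = 92
byte 10: (92 XOR cd) XOR 6e = 5f XOR 6e = 31
byte 11: (9e XOR a7) XOR 63 = 39 XOR 63 = 5a
byte 12: (00 XOR 9b) XOR 68 = 9b XOR 68 = f3
byte 13: (7a XOR 46) XOR 20 = 3c XOR 20 = 1c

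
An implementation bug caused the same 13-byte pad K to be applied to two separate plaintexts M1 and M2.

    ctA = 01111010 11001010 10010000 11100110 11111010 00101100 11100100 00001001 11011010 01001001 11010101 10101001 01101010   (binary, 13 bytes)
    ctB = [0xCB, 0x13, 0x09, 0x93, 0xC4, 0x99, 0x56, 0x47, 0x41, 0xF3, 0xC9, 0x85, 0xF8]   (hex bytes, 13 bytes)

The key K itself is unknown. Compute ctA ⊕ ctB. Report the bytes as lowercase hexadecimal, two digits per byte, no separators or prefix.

b1d999753eb5b24e9bba1c2c92

ctA ⊕ ctB = (M1 ⊕ K) ⊕ (M2 ⊕ K) = M1 ⊕ M2 — the shared key cancels under XOR.
01111010 xor 11001011 = 10110001
11001010 xor 00010011 = 11011001
10010000 xor 00001001 = 10011001
11100110 xor 10010011 = 01110101
11111010 xor 11000100 = 00111110
00101100 xor 10011001 = 10110101
11100100 xor 01010110 = 10110010
00001001 xor 01000111 = 01001110
11011010 xor 01000001 = 10011011
01001001 xor 11110011 = 10111010
11010101 xor 11001001 = 00011100
10101001 xor 10000101 = 00101100
01101010 xor 11111000 = 10010010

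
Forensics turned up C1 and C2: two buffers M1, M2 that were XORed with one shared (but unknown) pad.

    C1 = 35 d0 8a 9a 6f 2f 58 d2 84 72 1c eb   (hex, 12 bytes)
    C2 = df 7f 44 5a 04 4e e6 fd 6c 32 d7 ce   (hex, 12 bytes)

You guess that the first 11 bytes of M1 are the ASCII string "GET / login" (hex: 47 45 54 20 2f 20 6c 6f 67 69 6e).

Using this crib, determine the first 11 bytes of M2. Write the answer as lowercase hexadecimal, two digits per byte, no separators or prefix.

First, C1 ⊕ C2 = (M1 ⊕ K) ⊕ (M2 ⊕ K) = M1 ⊕ M2, so the key drops out. Then M2 = (M1 ⊕ M2) ⊕ M1 over the first 11 bytes.
byte 0: (35 XOR df) XOR 47 = ea XOR 47 = ad
byte 1: (d0 XOR 7f) XOR 45 = af XOR 45 = ea
byte 2: (8a XOR 44) XOR 54 = ce XOR 54 = 9a
byte 3: (9a XOR 5a) XOR 20 = c0 XOR 20 = e0
byte 4: (6f XOR 04) XOR 2f = 6b XOR 2f = 44
byte 5: (2f XOR 4e) XOR 20 = 61 XOR 20 = 41
byte 6: (58 XOR e6) XOR 6c = be XOR 6c = d2
byte 7: (d2 XOR fd) XOR 6f = 2f XOR 6f = 40
byte 8: (84 XOR 6c) XOR 67 = e8 XOR 67 = 8f
byte 9: (72 XOR 32) XOR 69 = 40 XOR 69 = 29
byte 10: (1c XOR d7) XOR 6e = cb XOR 6e = a5

adea9ae04441d2408f29a5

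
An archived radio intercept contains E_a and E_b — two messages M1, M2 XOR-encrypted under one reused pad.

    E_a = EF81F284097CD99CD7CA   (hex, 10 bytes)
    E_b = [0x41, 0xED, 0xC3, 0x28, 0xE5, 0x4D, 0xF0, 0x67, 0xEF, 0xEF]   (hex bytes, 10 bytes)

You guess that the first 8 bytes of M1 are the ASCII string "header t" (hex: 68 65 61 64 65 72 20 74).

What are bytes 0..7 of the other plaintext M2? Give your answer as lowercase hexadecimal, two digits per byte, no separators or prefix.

c60950c88943098f

First, E_a ⊕ E_b = (M1 ⊕ K) ⊕ (M2 ⊕ K) = M1 ⊕ M2, so the key drops out. Then M2 = (M1 ⊕ M2) ⊕ M1 over the first 8 bytes.
byte 0: (ef ^ 41) ^ 68 = ae ^ 68 = c6
byte 1: (81 ^ ed) ^ 65 = 6c ^ 65 = 09
byte 2: (f2 ^ c3) ^ 61 = 31 ^ 61 = 50
byte 3: (84 ^ 28) ^ 64 = ac ^ 64 = c8
byte 4: (09 ^ e5) ^ 65 = ec ^ 65 = 89
byte 5: (7c ^ 4d) ^ 72 = 31 ^ 72 = 43
byte 6: (d9 ^ f0) ^ 20 = 29 ^ 20 = 09
byte 7: (9c ^ 67) ^ 74 = fb ^ 74 = 8f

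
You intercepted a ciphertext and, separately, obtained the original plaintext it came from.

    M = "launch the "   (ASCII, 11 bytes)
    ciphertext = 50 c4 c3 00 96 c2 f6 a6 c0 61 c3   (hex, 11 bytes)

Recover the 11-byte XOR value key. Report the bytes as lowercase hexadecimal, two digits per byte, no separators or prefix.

Since ciphertext = M ⊕ key, XORing both sides with M gives key = M ⊕ ciphertext.
byte 0: 108 ⊕  80 =  60
byte 1:  97 ⊕ 196 = 165
byte 2: 117 ⊕ 195 = 182
byte 3: 110 ⊕   0 = 110
byte 4:  99 ⊕ 150 = 245
byte 5: 104 ⊕ 194 = 170
byte 6:  32 ⊕ 246 = 214
byte 7: 116 ⊕ 166 = 210
byte 8: 104 ⊕ 192 = 168
byte 9: 101 ⊕  97 =   4
byte 10:  32 ⊕ 195 = 227

3ca5b66ef5aad6d2a804e3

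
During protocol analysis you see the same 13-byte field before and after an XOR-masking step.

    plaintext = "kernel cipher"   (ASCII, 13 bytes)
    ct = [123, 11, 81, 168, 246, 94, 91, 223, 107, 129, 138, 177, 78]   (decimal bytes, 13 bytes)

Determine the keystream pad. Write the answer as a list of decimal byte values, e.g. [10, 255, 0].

[16, 110, 35, 198, 147, 50, 123, 188, 2, 241, 226, 212, 60]

Since ct = plaintext ⊕ pad, XORing both sides with plaintext gives pad = plaintext ⊕ ct.
6b xor 7b = 10
65 xor 0b = 6e
72 xor 51 = 23
6e xor a8 = c6
65 xor f6 = 93
6c xor 5e = 32
20 xor 5b = 7b
63 xor df = bc
69 xor 6b = 02
70 xor 81 = f1
68 xor 8a = e2
65 xor b1 = d4
72 xor 4e = 3c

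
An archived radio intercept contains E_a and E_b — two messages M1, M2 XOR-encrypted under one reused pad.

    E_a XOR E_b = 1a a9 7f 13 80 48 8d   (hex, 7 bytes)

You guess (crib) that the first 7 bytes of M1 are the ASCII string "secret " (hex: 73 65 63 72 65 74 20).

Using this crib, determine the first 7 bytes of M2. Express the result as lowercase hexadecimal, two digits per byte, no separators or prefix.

69cc1c61e53cad

Since E_a ⊕ E_b = M1 ⊕ M2, XORing with the guessed M1 bytes yields the corresponding M2 bytes: M2 = (E_a ⊕ E_b) ⊕ M1.
00011010 XOR 01110011 = 01101001
10101001 XOR 01100101 = 11001100
01111111 XOR 01100011 = 00011100
00010011 XOR 01110010 = 01100001
10000000 XOR 01100101 = 11100101
01001000 XOR 01110100 = 00111100
10001101 XOR 00100000 = 10101101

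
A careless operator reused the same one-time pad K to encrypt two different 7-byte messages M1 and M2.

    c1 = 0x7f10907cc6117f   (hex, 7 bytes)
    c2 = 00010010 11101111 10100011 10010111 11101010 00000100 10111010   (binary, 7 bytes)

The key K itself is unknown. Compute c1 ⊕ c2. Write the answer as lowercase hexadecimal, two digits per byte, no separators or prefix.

c1 ⊕ c2 = (M1 ⊕ K) ⊕ (M2 ⊕ K) = M1 ⊕ M2 — the shared key cancels under XOR.
byte 0: 7f XOR 12 = 6d
byte 1: 10 XOR ef = ff
byte 2: 90 XOR a3 = 33
byte 3: 7c XOR 97 = eb
byte 4: c6 XOR ea = 2c
byte 5: 11 XOR 04 = 15
byte 6: 7f XOR ba = c5

6dff33eb2c15c5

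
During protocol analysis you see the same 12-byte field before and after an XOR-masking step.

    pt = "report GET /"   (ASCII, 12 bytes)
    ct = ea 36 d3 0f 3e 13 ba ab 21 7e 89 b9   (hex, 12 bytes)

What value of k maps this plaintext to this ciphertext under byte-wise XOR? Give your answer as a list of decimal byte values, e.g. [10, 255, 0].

[152, 83, 163, 96, 76, 103, 154, 236, 100, 42, 169, 150]

Since ct = pt ⊕ k, XORing both sides with pt gives k = pt ⊕ ct.
01110010 xor 11101010 = 10011000
01100101 xor 00110110 = 01010011
01110000 xor 11010011 = 10100011
01101111 xor 00001111 = 01100000
01110010 xor 00111110 = 01001100
01110100 xor 00010011 = 01100111
00100000 xor 10111010 = 10011010
01000111 xor 10101011 = 11101100
01000101 xor 00100001 = 01100100
01010100 xor 01111110 = 00101010
00100000 xor 10001001 = 10101001
00101111 xor 10111001 = 10010110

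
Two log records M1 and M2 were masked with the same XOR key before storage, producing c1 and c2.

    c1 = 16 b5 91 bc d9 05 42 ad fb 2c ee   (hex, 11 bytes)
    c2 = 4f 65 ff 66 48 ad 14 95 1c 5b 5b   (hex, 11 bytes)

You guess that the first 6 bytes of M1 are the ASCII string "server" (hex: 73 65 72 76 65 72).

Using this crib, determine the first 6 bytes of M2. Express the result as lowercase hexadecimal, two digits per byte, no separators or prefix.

First, c1 ⊕ c2 = (M1 ⊕ K) ⊕ (M2 ⊕ K) = M1 ⊕ M2, so the key drops out. Then M2 = (M1 ⊕ M2) ⊕ M1 over the first 6 bytes.
byte 0: (16 ⊕ 4f) ⊕ 73 = 59 ⊕ 73 = 2a
byte 1: (b5 ⊕ 65) ⊕ 65 = d0 ⊕ 65 = b5
byte 2: (91 ⊕ ff) ⊕ 72 = 6e ⊕ 72 = 1c
byte 3: (bc ⊕ 66) ⊕ 76 = da ⊕ 76 = ac
byte 4: (d9 ⊕ 48) ⊕ 65 = 91 ⊕ 65 = f4
byte 5: (05 ⊕ ad) ⊕ 72 = a8 ⊕ 72 = da

2ab51cacf4da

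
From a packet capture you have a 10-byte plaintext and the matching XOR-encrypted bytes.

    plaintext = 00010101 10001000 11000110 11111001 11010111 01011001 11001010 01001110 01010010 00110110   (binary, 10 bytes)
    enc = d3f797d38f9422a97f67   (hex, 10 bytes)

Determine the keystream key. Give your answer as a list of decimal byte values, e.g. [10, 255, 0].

Since enc = plaintext ⊕ key, XORing both sides with plaintext gives key = plaintext ⊕ enc.
 21 XOR 211 = 198
136 XOR 247 = 127
198 XOR 151 =  81
249 XOR 211 =  42
215 XOR 143 =  88
 89 XOR 148 = 205
202 XOR  34 = 232
 78 XOR 169 = 231
 82 XOR 127 =  45
 54 XOR 103 =  81

[198, 127, 81, 42, 88, 205, 232, 231, 45, 81]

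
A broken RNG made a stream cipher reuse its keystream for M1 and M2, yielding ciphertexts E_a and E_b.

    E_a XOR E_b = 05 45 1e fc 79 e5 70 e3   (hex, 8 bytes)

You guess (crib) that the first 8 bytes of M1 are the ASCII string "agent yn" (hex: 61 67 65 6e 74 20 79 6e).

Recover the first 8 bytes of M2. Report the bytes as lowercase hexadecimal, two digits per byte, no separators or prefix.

64227b920dc5098d

Since E_a ⊕ E_b = M1 ⊕ M2, XORing with the guessed M1 bytes yields the corresponding M2 bytes: M2 = (E_a ⊕ E_b) ⊕ M1.
05 XOR 61 = 64
45 XOR 67 = 22
1e XOR 65 = 7b
fc XOR 6e = 92
79 XOR 74 = 0d
e5 XOR 20 = c5
70 XOR 79 = 09
e3 XOR 6e = 8d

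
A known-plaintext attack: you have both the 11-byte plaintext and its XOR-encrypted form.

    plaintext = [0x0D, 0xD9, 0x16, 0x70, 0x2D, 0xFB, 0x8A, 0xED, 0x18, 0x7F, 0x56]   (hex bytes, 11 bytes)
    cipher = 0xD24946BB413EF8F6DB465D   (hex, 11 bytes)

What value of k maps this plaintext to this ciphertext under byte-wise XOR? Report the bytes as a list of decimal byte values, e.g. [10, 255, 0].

[223, 144, 80, 203, 108, 197, 114, 27, 195, 57, 11]

Since cipher = plaintext ⊕ k, XORing both sides with plaintext gives k = plaintext ⊕ cipher.
byte 0:  13 XOR 210 = 223
byte 1: 217 XOR  73 = 144
byte 2:  22 XOR  70 =  80
byte 3: 112 XOR 187 = 203
byte 4:  45 XOR  65 = 108
byte 5: 251 XOR  62 = 197
byte 6: 138 XOR 248 = 114
byte 7: 237 XOR 246 =  27
byte 8:  24 XOR 219 = 195
byte 9: 127 XOR  70 =  57
byte 10:  86 XOR  93 =  11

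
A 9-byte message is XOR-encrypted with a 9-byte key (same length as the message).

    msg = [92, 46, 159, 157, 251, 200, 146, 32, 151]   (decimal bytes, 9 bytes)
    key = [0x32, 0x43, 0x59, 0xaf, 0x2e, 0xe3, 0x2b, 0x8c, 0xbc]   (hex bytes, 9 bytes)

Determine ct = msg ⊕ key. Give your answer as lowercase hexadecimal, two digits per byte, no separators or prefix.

01011100 xor 00110010 = 01101110
00101110 xor 01000011 = 01101101
10011111 xor 01011001 = 11000110
10011101 xor 10101111 = 00110010
11111011 xor 00101110 = 11010101
11001000 xor 11100011 = 00101011
10010010 xor 00101011 = 10111001
00100000 xor 10001100 = 10101100
10010111 xor 10111100 = 00101011

6e6dc632d52bb9ac2b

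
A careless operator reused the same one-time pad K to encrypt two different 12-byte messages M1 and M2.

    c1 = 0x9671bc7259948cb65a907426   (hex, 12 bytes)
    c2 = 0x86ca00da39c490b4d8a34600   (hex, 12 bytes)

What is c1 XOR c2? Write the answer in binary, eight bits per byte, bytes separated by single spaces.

00010000 10111011 10111100 10101000 01100000 01010000 00011100 00000010 10000010 00110011 00110010 00100110

c1 ⊕ c2 = (M1 ⊕ K) ⊕ (M2 ⊕ K) = M1 ⊕ M2 — the shared key cancels under XOR.
10010110 xor 10000110 = 00010000
01110001 xor 11001010 = 10111011
10111100 xor 00000000 = 10111100
01110010 xor 11011010 = 10101000
01011001 xor 00111001 = 01100000
10010100 xor 11000100 = 01010000
10001100 xor 10010000 = 00011100
10110110 xor 10110100 = 00000010
01011010 xor 11011000 = 10000010
10010000 xor 10100011 = 00110011
01110100 xor 01000110 = 00110010
00100110 xor 00000000 = 00100110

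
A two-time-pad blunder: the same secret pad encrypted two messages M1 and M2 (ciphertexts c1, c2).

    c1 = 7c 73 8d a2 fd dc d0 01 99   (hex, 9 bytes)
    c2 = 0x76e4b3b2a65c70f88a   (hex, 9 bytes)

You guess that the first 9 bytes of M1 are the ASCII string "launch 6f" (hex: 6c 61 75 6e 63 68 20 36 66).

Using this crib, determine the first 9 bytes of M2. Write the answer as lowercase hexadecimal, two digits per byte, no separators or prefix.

66f64b7e38e880cf75

First, c1 ⊕ c2 = (M1 ⊕ K) ⊕ (M2 ⊕ K) = M1 ⊕ M2, so the key drops out. Then M2 = (M1 ⊕ M2) ⊕ M1 over the first 9 bytes.
byte 0: (7c ^ 76) ^ 6c = 0a ^ 6c = 66
byte 1: (73 ^ e4) ^ 61 = 97 ^ 61 = f6
byte 2: (8d ^ b3) ^ 75 = 3e ^ 75 = 4b
byte 3: (a2 ^ b2) ^ 6e = 10 ^ 6e = 7e
byte 4: (fd ^ a6) ^ 63 = 5b ^ 63 = 38
byte 5: (dc ^ 5c) ^ 68 = 80 ^ 68 = e8
byte 6: (d0 ^ 70) ^ 20 = a0 ^ 20 = 80
byte 7: (01 ^ f8) ^ 36 = f9 ^ 36 = cf
byte 8: (99 ^ 8a) ^ 66 = 13 ^ 66 = 75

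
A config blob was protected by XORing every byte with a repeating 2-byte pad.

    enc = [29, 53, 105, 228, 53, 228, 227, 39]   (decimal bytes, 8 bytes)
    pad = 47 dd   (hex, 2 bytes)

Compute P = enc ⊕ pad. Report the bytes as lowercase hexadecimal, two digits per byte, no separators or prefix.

The 2-byte key repeats, so the effective keystream is 47 dd 47 dd 47 dd 47 dd.
byte 0: 1d XOR 47 = 5a
byte 1: 35 XOR dd = e8
byte 2: 69 XOR 47 = 2e
byte 3: e4 XOR dd = 39
byte 4: 35 XOR 47 = 72
byte 5: e4 XOR dd = 39
byte 6: e3 XOR 47 = a4
byte 7: 27 XOR dd = fa

5ae82e397239a4fa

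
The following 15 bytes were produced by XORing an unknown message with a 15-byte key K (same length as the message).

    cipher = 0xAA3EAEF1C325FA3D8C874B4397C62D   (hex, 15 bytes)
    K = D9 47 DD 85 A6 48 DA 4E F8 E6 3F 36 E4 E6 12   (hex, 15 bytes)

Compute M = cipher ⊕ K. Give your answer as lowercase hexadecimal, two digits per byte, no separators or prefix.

73797374656d20737461747573203f

XOR is its own inverse, so applying the key byte-wise gives the result directly.
aa ⊕ d9 = 73
3e ⊕ 47 = 79
ae ⊕ dd = 73
f1 ⊕ 85 = 74
c3 ⊕ a6 = 65
25 ⊕ 48 = 6d
fa ⊕ da = 20
3d ⊕ 4e = 73
8c ⊕ f8 = 74
87 ⊕ e6 = 61
4b ⊕ 3f = 74
43 ⊕ 36 = 75
97 ⊕ e4 = 73
c6 ⊕ e6 = 20
2d ⊕ 12 = 3f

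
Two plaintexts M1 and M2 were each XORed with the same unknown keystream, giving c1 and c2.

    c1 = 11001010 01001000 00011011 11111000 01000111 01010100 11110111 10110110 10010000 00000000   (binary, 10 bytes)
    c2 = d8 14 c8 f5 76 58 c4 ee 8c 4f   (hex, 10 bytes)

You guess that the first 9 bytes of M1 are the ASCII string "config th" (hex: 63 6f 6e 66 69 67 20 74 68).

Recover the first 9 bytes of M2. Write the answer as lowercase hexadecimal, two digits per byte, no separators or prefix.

First, c1 ⊕ c2 = (M1 ⊕ K) ⊕ (M2 ⊕ K) = M1 ⊕ M2, so the key drops out. Then M2 = (M1 ⊕ M2) ⊕ M1 over the first 9 bytes.
byte 0: (ca XOR d8) XOR 63 = 12 XOR 63 = 71
byte 1: (48 XOR 14) XOR 6f = 5c XOR 6f = 33
byte 2: (1b XOR c8) XOR 6e = d3 XOR 6e = bd
byte 3: (f8 XOR f5) XOR 66 = 0d XOR 66 = 6b
byte 4: (47 XOR 76) XOR 69 = 31 XOR 69 = 58
byte 5: (54 XOR 58) XOR 67 = 0c XOR 67 = 6b
byte 6: (f7 XOR c4) XOR 20 = 33 XOR 20 = 13
byte 7: (b6 XOR ee) XOR 74 = 58 XOR 74 = 2c
byte 8: (90 XOR 8c) XOR 68 = 1c XOR 68 = 74

7133bd6b586b132c74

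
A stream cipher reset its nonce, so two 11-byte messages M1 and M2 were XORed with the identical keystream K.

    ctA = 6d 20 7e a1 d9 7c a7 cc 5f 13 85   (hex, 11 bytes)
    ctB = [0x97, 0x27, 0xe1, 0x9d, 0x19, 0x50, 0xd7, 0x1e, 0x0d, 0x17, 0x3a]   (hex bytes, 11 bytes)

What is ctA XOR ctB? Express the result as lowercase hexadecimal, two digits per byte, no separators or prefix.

ctA ⊕ ctB = (M1 ⊕ K) ⊕ (M2 ⊕ K) = M1 ⊕ M2 — the shared key cancels under XOR.
byte 0: 6d ^ 97 = fa
byte 1: 20 ^ 27 = 07
byte 2: 7e ^ e1 = 9f
byte 3: a1 ^ 9d = 3c
byte 4: d9 ^ 19 = c0
byte 5: 7c ^ 50 = 2c
byte 6: a7 ^ d7 = 70
byte 7: cc ^ 1e = d2
byte 8: 5f ^ 0d = 52
byte 9: 13 ^ 17 = 04
byte 10: 85 ^ 3a = bf

fa079f3cc02c70d25204bf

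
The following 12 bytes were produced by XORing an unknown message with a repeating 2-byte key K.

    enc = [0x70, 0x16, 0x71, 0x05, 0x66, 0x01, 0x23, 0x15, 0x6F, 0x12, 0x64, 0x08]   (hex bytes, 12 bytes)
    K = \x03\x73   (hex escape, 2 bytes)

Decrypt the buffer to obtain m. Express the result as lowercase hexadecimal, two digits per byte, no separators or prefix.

The 2-byte key repeats, so the effective keystream is 03 73 03 73 03 73 03 73 03 73 03 73.
byte 0: 70 ^ 03 = 73
byte 1: 16 ^ 73 = 65
byte 2: 71 ^ 03 = 72
byte 3: 05 ^ 73 = 76
byte 4: 66 ^ 03 = 65
byte 5: 01 ^ 73 = 72
byte 6: 23 ^ 03 = 20
byte 7: 15 ^ 73 = 66
byte 8: 6f ^ 03 = 6c
byte 9: 12 ^ 73 = 61
byte 10: 64 ^ 03 = 67
byte 11: 08 ^ 73 = 7b

73657276657220666c61677b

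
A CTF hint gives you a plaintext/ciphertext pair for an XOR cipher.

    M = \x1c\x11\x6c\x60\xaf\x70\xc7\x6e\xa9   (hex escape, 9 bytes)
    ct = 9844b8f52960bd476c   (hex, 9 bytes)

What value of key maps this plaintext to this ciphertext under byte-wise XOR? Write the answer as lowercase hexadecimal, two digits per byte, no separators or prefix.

Since ct = M ⊕ key, XORing both sides with M gives key = M ⊕ ct.
byte 0:  28 ^ 152 = 132
byte 1:  17 ^  68 =  85
byte 2: 108 ^ 184 = 212
byte 3:  96 ^ 245 = 149
byte 4: 175 ^  41 = 134
byte 5: 112 ^  96 =  16
byte 6: 199 ^ 189 = 122
byte 7: 110 ^  71 =  41
byte 8: 169 ^ 108 = 197

8455d49586107a29c5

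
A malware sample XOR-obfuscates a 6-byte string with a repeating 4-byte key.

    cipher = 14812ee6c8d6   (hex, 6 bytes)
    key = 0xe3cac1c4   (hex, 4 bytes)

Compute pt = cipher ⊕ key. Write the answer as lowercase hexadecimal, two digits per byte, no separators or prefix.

f74bef222b1c

The 4-byte key repeats, so the effective keystream is e3 ca c1 c4 e3 ca.
byte 0: 00010100 ^ 11100011 = 11110111
byte 1: 10000001 ^ 11001010 = 01001011
byte 2: 00101110 ^ 11000001 = 11101111
byte 3: 11100110 ^ 11000100 = 00100010
byte 4: 11001000 ^ 11100011 = 00101011
byte 5: 11010110 ^ 11001010 = 00011100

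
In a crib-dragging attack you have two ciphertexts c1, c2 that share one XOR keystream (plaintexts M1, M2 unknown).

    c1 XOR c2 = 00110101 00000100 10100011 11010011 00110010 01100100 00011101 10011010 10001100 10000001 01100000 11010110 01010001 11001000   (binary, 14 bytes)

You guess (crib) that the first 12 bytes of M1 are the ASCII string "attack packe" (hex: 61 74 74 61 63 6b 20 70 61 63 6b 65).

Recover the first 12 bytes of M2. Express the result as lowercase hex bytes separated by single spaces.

54 70 d7 b2 51 0f 3d ea ed e2 0b b3

Since c1 ⊕ c2 = M1 ⊕ M2, XORing with the guessed M1 bytes yields the corresponding M2 bytes: M2 = (c1 ⊕ c2) ⊕ M1.
35 xor 61 = 54
04 xor 74 = 70
a3 xor 74 = d7
d3 xor 61 = b2
32 xor 63 = 51
64 xor 6b = 0f
1d xor 20 = 3d
9a xor 70 = ea
8c xor 61 = ed
81 xor 63 = e2
60 xor 6b = 0b
d6 xor 65 = b3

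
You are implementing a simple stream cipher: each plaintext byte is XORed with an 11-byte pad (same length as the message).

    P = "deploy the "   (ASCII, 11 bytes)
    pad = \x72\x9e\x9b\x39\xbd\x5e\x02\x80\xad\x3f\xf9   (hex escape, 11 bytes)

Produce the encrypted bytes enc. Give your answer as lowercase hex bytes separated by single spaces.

16 fb eb 55 d2 27 22 f4 c5 5a d9

XOR is its own inverse, so applying the key byte-wise gives the result directly.
100 xor 114 =  22
101 xor 158 = 251
112 xor 155 = 235
108 xor  57 =  85
111 xor 189 = 210
121 xor  94 =  39
 32 xor   2 =  34
116 xor 128 = 244
104 xor 173 = 197
101 xor  63 =  90
 32 xor 249 = 217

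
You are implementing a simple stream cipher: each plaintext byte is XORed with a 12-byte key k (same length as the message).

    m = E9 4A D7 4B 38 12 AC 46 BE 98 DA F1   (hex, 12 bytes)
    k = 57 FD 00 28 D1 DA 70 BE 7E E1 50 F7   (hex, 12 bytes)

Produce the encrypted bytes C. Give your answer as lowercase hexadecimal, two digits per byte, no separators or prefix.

beb7d763e9c8dcf8c0798a06

byte 0: e9 ⊕ 57 = be
byte 1: 4a ⊕ fd = b7
byte 2: d7 ⊕ 00 = d7
byte 3: 4b ⊕ 28 = 63
byte 4: 38 ⊕ d1 = e9
byte 5: 12 ⊕ da = c8
byte 6: ac ⊕ 70 = dc
byte 7: 46 ⊕ be = f8
byte 8: be ⊕ 7e = c0
byte 9: 98 ⊕ e1 = 79
byte 10: da ⊕ 50 = 8a
byte 11: f1 ⊕ f7 = 06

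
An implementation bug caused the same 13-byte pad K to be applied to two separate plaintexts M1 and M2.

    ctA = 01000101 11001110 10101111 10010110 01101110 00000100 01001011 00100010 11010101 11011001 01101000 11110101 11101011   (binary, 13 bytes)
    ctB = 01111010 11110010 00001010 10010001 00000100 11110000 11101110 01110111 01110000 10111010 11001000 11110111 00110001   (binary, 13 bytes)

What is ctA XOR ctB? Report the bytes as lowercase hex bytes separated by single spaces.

ctA ⊕ ctB = (M1 ⊕ K) ⊕ (M2 ⊕ K) = M1 ⊕ M2 — the shared key cancels under XOR.
45 XOR 7a = 3f
ce XOR f2 = 3c
af XOR 0a = a5
96 XOR 91 = 07
6e XOR 04 = 6a
04 XOR f0 = f4
4b XOR ee = a5
22 XOR 77 = 55
d5 XOR 70 = a5
d9 XOR ba = 63
68 XOR c8 = a0
f5 XOR f7 = 02
eb XOR 31 = da

3f 3c a5 07 6a f4 a5 55 a5 63 a0 02 da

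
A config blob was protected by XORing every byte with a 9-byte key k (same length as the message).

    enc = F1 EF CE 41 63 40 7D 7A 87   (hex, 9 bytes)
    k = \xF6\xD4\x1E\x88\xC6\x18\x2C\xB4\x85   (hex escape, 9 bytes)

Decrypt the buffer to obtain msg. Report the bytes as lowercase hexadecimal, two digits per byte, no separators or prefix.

f1 ⊕ f6 = 07
ef ⊕ d4 = 3b
ce ⊕ 1e = d0
41 ⊕ 88 = c9
63 ⊕ c6 = a5
40 ⊕ 18 = 58
7d ⊕ 2c = 51
7a ⊕ b4 = ce
87 ⊕ 85 = 02

073bd0c9a55851ce02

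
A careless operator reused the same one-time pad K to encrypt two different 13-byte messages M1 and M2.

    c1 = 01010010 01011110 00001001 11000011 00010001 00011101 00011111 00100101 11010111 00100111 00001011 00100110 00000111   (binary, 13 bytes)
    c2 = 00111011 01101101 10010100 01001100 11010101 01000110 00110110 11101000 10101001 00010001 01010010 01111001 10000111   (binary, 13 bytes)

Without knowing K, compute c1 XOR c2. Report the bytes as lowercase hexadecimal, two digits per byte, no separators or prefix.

69339d8fc45b29cd7e36595f80

c1 ⊕ c2 = (M1 ⊕ K) ⊕ (M2 ⊕ K) = M1 ⊕ M2 — the shared key cancels under XOR.
 82 ⊕  59 = 105
 94 ⊕ 109 =  51
  9 ⊕ 148 = 157
195 ⊕  76 = 143
 17 ⊕ 213 = 196
 29 ⊕  70 =  91
 31 ⊕  54 =  41
 37 ⊕ 232 = 205
215 ⊕ 169 = 126
 39 ⊕  17 =  54
 11 ⊕  82 =  89
 38 ⊕ 121 =  95
  7 ⊕ 135 = 128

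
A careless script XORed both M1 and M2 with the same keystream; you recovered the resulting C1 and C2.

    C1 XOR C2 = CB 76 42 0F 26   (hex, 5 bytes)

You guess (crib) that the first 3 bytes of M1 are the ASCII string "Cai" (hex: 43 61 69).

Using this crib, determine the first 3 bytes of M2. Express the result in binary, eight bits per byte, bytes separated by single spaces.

10001000 00010111 00101011

Since C1 ⊕ C2 = M1 ⊕ M2, XORing with the guessed M1 bytes yields the corresponding M2 bytes: M2 = (C1 ⊕ C2) ⊕ M1.
byte 0: cb ^ 43 = 88
byte 1: 76 ^ 61 = 17
byte 2: 42 ^ 69 = 2b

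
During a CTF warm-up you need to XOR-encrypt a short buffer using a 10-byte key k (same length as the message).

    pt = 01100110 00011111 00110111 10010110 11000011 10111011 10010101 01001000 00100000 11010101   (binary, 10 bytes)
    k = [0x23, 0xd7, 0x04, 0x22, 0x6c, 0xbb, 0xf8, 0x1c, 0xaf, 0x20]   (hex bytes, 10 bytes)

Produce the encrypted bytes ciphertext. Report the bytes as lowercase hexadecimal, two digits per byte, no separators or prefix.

45c833b4af006d548ff5

XOR is its own inverse, so applying the key byte-wise gives the result directly.
102 xor  35 =  69
 31 xor 215 = 200
 55 xor   4 =  51
150 xor  34 = 180
195 xor 108 = 175
187 xor 187 =   0
149 xor 248 = 109
 72 xor  28 =  84
 32 xor 175 = 143
213 xor  32 = 245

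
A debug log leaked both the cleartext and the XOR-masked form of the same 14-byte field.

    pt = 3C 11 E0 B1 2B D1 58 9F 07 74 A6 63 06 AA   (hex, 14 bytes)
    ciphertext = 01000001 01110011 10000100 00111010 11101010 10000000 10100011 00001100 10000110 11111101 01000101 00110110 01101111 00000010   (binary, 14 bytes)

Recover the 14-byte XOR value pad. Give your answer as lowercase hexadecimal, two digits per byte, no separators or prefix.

7d62648bc151fb938189e35569a8

Since ciphertext = pt ⊕ pad, XORing both sides with pt gives pad = pt ⊕ ciphertext.
00111100 ⊕ 01000001 = 01111101
00010001 ⊕ 01110011 = 01100010
11100000 ⊕ 10000100 = 01100100
10110001 ⊕ 00111010 = 10001011
00101011 ⊕ 11101010 = 11000001
11010001 ⊕ 10000000 = 01010001
01011000 ⊕ 10100011 = 11111011
10011111 ⊕ 00001100 = 10010011
00000111 ⊕ 10000110 = 10000001
01110100 ⊕ 11111101 = 10001001
10100110 ⊕ 01000101 = 11100011
01100011 ⊕ 00110110 = 01010101
00000110 ⊕ 01101111 = 01101001
10101010 ⊕ 00000010 = 10101000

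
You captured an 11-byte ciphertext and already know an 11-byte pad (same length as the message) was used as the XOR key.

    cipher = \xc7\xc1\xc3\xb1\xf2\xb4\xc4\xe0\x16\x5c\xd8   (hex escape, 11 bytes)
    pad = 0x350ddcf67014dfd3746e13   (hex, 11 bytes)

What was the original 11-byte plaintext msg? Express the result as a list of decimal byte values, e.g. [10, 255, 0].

c7 xor 35 = f2
c1 xor 0d = cc
c3 xor dc = 1f
b1 xor f6 = 47
f2 xor 70 = 82
b4 xor 14 = a0
c4 xor df = 1b
e0 xor d3 = 33
16 xor 74 = 62
5c xor 6e = 32
d8 xor 13 = cb

[242, 204, 31, 71, 130, 160, 27, 51, 98, 50, 203]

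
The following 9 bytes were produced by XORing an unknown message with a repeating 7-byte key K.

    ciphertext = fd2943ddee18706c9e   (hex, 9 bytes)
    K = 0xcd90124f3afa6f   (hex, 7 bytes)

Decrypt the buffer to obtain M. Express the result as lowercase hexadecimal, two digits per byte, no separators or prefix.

The 7-byte key repeats, so the effective keystream is cd 90 12 4f 3a fa 6f cd 90.
byte 0: fd ⊕ cd = 30
byte 1: 29 ⊕ 90 = b9
byte 2: 43 ⊕ 12 = 51
byte 3: dd ⊕ 4f = 92
byte 4: ee ⊕ 3a = d4
byte 5: 18 ⊕ fa = e2
byte 6: 70 ⊕ 6f = 1f
byte 7: 6c ⊕ cd = a1
byte 8: 9e ⊕ 90 = 0e

30b95192d4e21fa10e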